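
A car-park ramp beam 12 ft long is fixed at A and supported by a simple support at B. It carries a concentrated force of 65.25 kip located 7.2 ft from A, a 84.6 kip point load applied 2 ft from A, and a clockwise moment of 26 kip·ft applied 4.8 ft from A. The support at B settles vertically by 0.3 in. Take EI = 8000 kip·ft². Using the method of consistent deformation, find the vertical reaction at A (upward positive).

Remove the prop at B; the released (primary) structure is a cantilever built in at A.
Deflection at B on the released cantilever, summing each load's contribution:
  point load 65.25 at a = 7.2: Pa²(3L − a)/(6EI) = 16236/EI
  point load 84.6 at a = 2: Pa²(3L − a)/(6EI) = 1918/EI
  clockwise couple 26 at a = 4.8: M₀a(2L − a)/(2EI) = 1198/EI
  δ_0 = 19352/EI
Flexibility coefficient — unit upward force at B: δ_{BB} = L³/(3EI) = 576/EI.
With EI = 8000 kip·ft²: δ_0 = 2.419 ft and δ_{BB} = 0.072 ft/kip.
Compatibility — the beam at B must follow the support down by 0.025 ft: δ_0 − R_B·δ_{BB} = 0.025, so R_B = (2.419 − 0.025)/0.072 = 33.25 kip.
Vertical equilibrium: R_A = ΣP − R_B = 149.8 − 33.25 = 116.6 kip.

R_A = 116.6 kip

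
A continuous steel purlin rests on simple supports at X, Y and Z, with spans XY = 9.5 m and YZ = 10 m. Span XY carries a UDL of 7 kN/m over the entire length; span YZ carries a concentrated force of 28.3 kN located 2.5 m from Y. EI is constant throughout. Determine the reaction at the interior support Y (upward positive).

Insert a hinge at Y; M_Y is the redundant, and each span becomes simply supported.
Discontinuity in slope at Y on the released structure — sum the simple-span end rotations:
  span XY: UDL 7: wL³/(24EI) = 250.1/EI
  span YZ: point load 28.3 at a = 2.5: Pab(L + b)/(6LEI) = 154.8/EI
  relative rotation θ_0 = (250.1 + 154.8)/EI = 404.8/EI
A unit hogging moment at Y produces rotation L₁/(3EI) + L₂/(3EI) = 6.5/EI.
Compatibility: M_Y·(L₁+L₂)/(3EI) = θ_0, giving M_Y = 62.28 kN·m (hogging).
Span XY, ΣM about X with M_Y applied at Y: R_Y^{XY}·9.5 = 315.9 + 62.28, so R_Y^{XY} = 39.81 kN and R_X = 66.5 − 39.81 = 26.69 kN.
Span YZ, ΣM about Z: R_Y^{YZ}·10 = 212.2 + 62.28, so R_Y^{YZ} = 27.45 kN and R_Z = 28.3 − 27.45 = 0.8468 kN.
R_Y = 39.81 + 27.45 = 67.26 kN.

R_Y = 67.26 kN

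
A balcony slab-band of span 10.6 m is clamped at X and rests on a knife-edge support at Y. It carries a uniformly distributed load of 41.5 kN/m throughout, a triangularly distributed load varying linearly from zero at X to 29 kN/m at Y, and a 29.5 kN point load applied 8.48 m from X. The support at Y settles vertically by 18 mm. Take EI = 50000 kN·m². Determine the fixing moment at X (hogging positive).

Release the roller at Y. Primary structure: cantilever fixed at X.
Downward deflection at the released point Y due to the loads:
  UDL 41.5: wL⁴/(8EI) = 65491/EI
  triangular load, peak 29 at the free end: 11w₀L⁴/(120EI) = 33561/EI
  point load 29.5 at a = 8.48: Pa²(3L − a)/(6EI) = 8245/EI
  δ_0 = 107297/EI
Tip deflection under a unit load at Y: L³/(3EI) = 397/EI.
With EI = 50000 kN·m²: δ_0 = 2.1459 m and δ_{YY} = 0.00794 m/kN.
Compatibility — the beam at Y must follow the support down by 0.018 m: δ_0 − R_Y·δ_{YY} = 0.018, so R_Y = (2.1459 − 0.018)/0.00794 = 268 kN.
Moment equilibrium about X: M_X = Σ(load moments about X) − R_Y·L = 3668 − 268×10.6 = 827 kN·m.

M_X = 827 kN·m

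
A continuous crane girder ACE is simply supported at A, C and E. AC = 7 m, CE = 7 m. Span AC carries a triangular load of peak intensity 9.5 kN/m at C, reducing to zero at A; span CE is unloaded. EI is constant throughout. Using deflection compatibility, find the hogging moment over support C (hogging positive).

Take M_C as the redundant. Released structure: two simple spans AC and CE with a hinge at C.
Rotations at C on the released spans (each span's end-slope, ×1/EI):
  span AC: triangular load, peak 9.5: w₀L³/(45EI) = 72.41/EI
  relative rotation θ_0 = (72.41 + 0)/EI = 72.41/EI
A unit hogging moment at C produces rotation L₁/(3EI) + L₂/(3EI) = 4.667/EI.
Slope continuity at C: θ_0 = M_C·4.667/EI, so M_C = 72.41/4.667 = 15.52 kN·m (hogging).

M_C = 15.52 kN·m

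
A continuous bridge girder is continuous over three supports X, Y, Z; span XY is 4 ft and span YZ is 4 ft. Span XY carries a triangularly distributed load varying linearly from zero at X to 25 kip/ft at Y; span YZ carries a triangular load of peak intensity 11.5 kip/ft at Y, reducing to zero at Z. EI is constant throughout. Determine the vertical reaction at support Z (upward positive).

R_Z = 2.8 kip

Release continuity at Y by inserting a hinge; the redundant is the internal moment M_Y. The primary structure is two simply-supported spans XY and YZ.
End slopes at the hinge Y, treating each span as simply supported:
  span XY: triangular load, peak 25: w₀L³/(45EI) = 35.56/EI
  span YZ: triangular load, peak 11.5: w₀L³/(45EI) = 16.36/EI
  relative rotation θ_0 = (35.56 + 16.36)/EI = 51.91/EI
A unit hogging moment at Y produces rotation L₁/(3EI) + L₂/(3EI) = 2.667/EI.
Slope continuity at Y: θ_0 = M_Y·2.667/EI, so M_Y = 51.91/2.667 = 19.47 kip·ft (hogging).
Span YZ, ΣM about Z: R_Y^{YZ}·4 = 61.33 + 19.47, so R_Y^{YZ} = 20.2 kip and R_Z = 23 − 20.2 = 2.8 kip.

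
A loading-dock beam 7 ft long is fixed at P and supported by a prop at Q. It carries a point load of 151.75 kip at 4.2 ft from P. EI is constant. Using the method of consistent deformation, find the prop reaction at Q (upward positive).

Take the reaction at Q as the redundant and release it; the primary structure is a cantilever fixed at P.
Downward deflection at the released point Q due to the loads:
  point load 151.75 at a = 4.2: Pa²(3L − a)/(6EI) = 7495/EI
Tip deflection under a unit load at Q: L³/(3EI) = 114.3/EI.
The prop prevents deflection at Q: R_Q = δ_0/δ_{QQ} = 7495/114.3 = 65.56 kip.

R_Q = 65.56 kip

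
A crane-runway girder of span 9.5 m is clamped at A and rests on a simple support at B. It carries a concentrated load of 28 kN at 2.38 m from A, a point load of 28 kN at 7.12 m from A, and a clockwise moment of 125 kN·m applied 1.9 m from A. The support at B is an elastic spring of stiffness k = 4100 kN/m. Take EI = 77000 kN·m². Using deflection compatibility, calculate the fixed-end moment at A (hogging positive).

M_A = 148.4 kN·m

Remove the prop at B; the released (primary) structure is a cantilever built in at A.
Deflection at B on the released cantilever, summing each load's contribution:
  point load 28 at a = 2.38: Pa²(3L − a)/(6EI) = 690.5/EI
  point load 28 at a = 7.12: Pa²(3L − a)/(6EI) = 5058/EI
  clockwise couple 125 at a = 1.9: M₀a(2L − a)/(2EI) = 2031/EI
  δ_0 = 7779/EI
Tip deflection under a unit load at B: L³/(3EI) = 285.8/EI.
With EI = 77000 kN·m²: δ_0 = 0.10103 m and δ_{BB} = 0.003712 m/kN.
Compatibility — the spring shortens by R_B/k under the reaction it provides: δ_0 − R_B·δ_{BB} = R_B/k. With 1/k = 0.000244 m/kN, R_B = δ_0 / (δ_{BB} + 1/k) = 0.10103 / (0.003712 + 0.000244) = 25.54 kN.
Moment equilibrium about A: M_A = Σ(load moments about A) − R_B·L = 391 − 25.54×9.5 = 148.4 kN·m.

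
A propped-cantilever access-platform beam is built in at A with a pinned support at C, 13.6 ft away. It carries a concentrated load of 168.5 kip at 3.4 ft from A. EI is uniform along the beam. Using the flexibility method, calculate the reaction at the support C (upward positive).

R_C = 14.48 kip

Take the reaction at C as the redundant and release it; the primary structure is a cantilever fixed at A.
Primary-structure tip deflection at C by superposition:
  point load 168.5 at a = 3.4: Pa²(3L − a)/(6EI) = 12142/EI
Tip deflection under a unit load at C: L³/(3EI) = 838.5/EI.
The prop prevents deflection at C: R_C = δ_0/δ_{CC} = 12142/838.5 = 14.48 kip.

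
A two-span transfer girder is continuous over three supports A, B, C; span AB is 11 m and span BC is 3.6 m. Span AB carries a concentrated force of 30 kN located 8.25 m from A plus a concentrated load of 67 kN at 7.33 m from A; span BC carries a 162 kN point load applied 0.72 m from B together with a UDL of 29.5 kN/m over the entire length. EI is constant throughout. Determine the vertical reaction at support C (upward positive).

R_C = 36.57 kN

Take M_B as the redundant. Released structure: two simple spans AB and BC with a hinge at B.
End slopes at the hinge B, treating each span as simply supported:
  span AB: point load 30 at a = 8.25: Pab(L + a)/(6LEI) = 198.5/EI
  span AB: point load 67 at a = 7.33: Pab(L + a)/(6LEI) = 500.6/EI
  span BC: point load 162 at a = 0.72: Pab(L + b)/(6LEI) = 100.8/EI
  span BC: UDL 29.5: wL³/(24EI) = 57.35/EI
  relative rotation θ_0 = (699.1 + 158.1)/EI = 857.2/EI
A unit hogging moment at B produces rotation L₁/(3EI) + L₂/(3EI) = 4.867/EI.
Slope continuity at B: θ_0 = M_B·4.867/EI, so M_B = 857.2/4.867 = 176.1 kN·m (hogging).
Span BC, ΣM about C: R_B^{BC}·3.6 = 657.7 + 176.1, so R_B^{BC} = 231.6 kN and R_C = 268.2 − 231.6 = 36.57 kN.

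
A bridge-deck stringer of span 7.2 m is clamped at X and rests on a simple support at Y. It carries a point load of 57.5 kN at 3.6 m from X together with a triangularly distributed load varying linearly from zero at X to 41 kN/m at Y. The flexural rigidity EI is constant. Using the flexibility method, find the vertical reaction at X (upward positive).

R_X = 106 kN

Take the reaction at Y as the redundant and release it; the primary structure is a cantilever fixed at X.
Free-end deflection of the primary structure under the applied loading (downward +):
  point load 57.5 at a = 3.6: Pa²(3L − a)/(6EI) = 2236/EI
  triangular load, peak 41 at the free end: 11w₀L⁴/(120EI) = 10100/EI
  δ_0 = 12336/EI
Tip deflection under a unit load at Y: L³/(3EI) = 124.4/EI.
Compatibility at Y: δ_0 − R_Y·δ_{YY} = 0, so R_Y = 12336/124.4 = 99.15 kN.
Vertical equilibrium: R_X = ΣP − R_Y = 205.1 − 99.15 = 106 kN.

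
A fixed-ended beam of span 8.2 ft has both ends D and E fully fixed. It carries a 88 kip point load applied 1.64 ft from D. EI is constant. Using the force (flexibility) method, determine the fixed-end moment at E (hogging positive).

M_E = 23.09 kip·ft

Take the two fixed-end moments M_D, M_E as redundants; the released structure is the simple span DE.
Simple-span end rotations at D and E under the given loads:
  at D: point load 88 at a = 1.64: Pab(L + b)/(6LEI) = 284/EI
  at E: point load 88 at a = 1.64: Pab(L + a)/(6LEI) = 189.3/EI
  θ_D0 = 284/EI,  θ_E0 = 189.3/EI
Flexibility coefficients: a unit moment at one end gives L/(3EI) there and L/(6EI) at the far end, so f₁₁ = f₂₂ = 2.733/EI and f₁₂ = f₂₁ = 1.367/EI.
Compatibility — zero rotation at each built-in end:
  2.733 M_D + 1.367 M_E = 284
  1.367 M_D + 2.733 M_E = 189.3
Solving the pair gives M_D = 92.36 kip·ft and M_E = 23.09 kip·ft (hogging).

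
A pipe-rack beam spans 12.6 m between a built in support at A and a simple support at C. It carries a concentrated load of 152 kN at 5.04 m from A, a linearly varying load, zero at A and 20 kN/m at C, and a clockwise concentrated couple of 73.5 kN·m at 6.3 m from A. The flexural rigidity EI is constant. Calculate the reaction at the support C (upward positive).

Release the roller at C. Primary structure: cantilever fixed at A.
Deflection at C on the released cantilever, summing each load's contribution:
  point load 152 at a = 5.04: Pa²(3L − a)/(6EI) = 21081/EI
  triangular load, peak 20 at the free end: 11w₀L⁴/(120EI) = 46209/EI
  clockwise couple 73.5 at a = 6.3: M₀a(2L − a)/(2EI) = 4376/EI
  δ_0 = 71666/EI
Flexibility coefficient — unit upward force at C: δ_{CC} = L³/(3EI) = 666.8/EI.
The prop prevents deflection at C: R_C = δ_0/δ_{CC} = 71666/666.8 = 107.5 kN.

R_C = 107.5 kN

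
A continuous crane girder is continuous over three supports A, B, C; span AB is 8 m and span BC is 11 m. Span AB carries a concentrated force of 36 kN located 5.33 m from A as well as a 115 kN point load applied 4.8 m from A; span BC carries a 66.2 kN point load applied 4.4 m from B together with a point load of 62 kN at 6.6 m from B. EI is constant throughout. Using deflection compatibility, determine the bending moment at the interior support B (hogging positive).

Release continuity at B by inserting a hinge; the redundant is the internal moment M_B. The primary structure is two simply-supported spans AB and BC.
Discontinuity in slope at B on the released structure — sum the simple-span end rotations:
  span AB: point load 36 at a = 5.33: Pab(L + a)/(6LEI) = 142.3/EI
  span AB: point load 115 at a = 4.8: Pab(L + a)/(6LEI) = 471/EI
  span BC: point load 66.2 at a = 4.4: Pab(L + b)/(6LEI) = 512.7/EI
  span BC: point load 62 at a = 6.6: Pab(L + b)/(6LEI) = 420.1/EI
  relative rotation θ_0 = (613.3 + 932.8)/EI = 1546/EI
A unit hogging moment at B produces rotation L₁/(3EI) + L₂/(3EI) = 6.333/EI.
Slope continuity at B: θ_0 = M_B·6.333/EI, so M_B = 1546/6.333 = 244.1 kN·m (hogging).

M_B = 244.1 kN·m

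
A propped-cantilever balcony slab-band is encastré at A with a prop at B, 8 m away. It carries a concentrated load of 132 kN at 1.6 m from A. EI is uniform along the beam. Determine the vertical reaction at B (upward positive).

Choose R_B as the redundant. The primary structure is the cantilever fixed at A.
Downward deflection at the released point B due to the loads:
  point load 132 at a = 1.6: Pa²(3L − a)/(6EI) = 1262/EI
Flexibility coefficient — unit upward force at B: δ_{BB} = L³/(3EI) = 170.7/EI.
Compatibility at B: δ_0 − R_B·δ_{BB} = 0, so R_B = 1262/170.7 = 7.392 kN.

R_B = 7.392 kN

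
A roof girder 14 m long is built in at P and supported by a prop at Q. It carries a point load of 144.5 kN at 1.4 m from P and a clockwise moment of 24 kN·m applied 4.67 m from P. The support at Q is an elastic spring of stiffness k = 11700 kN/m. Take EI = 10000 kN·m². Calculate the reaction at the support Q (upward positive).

R_Q = 3.521 kN

Remove the prop at Q; the released (primary) structure is a cantilever built in at P.
Deflection at Q on the released cantilever, summing each load's contribution:
  point load 144.5 at a = 1.4: Pa²(3L − a)/(6EI) = 1916/EI
  clockwise couple 24 at a = 4.67: M₀a(2L − a)/(2EI) = 1307/EI
  δ_0 = 3224/EI
Tip deflection under a unit load at Q: L³/(3EI) = 914.7/EI.
With EI = 10000 kN·m²: δ_0 = 0.32239 m and δ_{QQ} = 0.091467 m/kN.
Compatibility — the spring shortens by R_Q/k under the reaction it provides: δ_0 − R_Q·δ_{QQ} = R_Q/k. With 1/k = 0.000085 m/kN, R_Q = δ_0 / (δ_{QQ} + 1/k) = 0.32239 / (0.091467 + 0.000085) = 3.521 kN.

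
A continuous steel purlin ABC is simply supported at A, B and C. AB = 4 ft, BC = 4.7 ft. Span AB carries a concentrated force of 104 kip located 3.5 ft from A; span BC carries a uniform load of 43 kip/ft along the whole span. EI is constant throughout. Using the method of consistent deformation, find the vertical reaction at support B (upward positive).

R_B = 230.8 kip

Insert a hinge at B; M_B is the redundant, and each span becomes simply supported.
End slopes at the hinge B, treating each span as simply supported:
  span AB: point load 104 at a = 3.5: Pab(L + a)/(6LEI) = 56.88/EI
  span BC: UDL 43: wL³/(24EI) = 186/EI
  relative rotation θ_0 = (56.88 + 186)/EI = 242.9/EI
A unit hogging moment at B produces rotation L₁/(3EI) + L₂/(3EI) = 2.9/EI.
Compatibility: M_B·(L₁+L₂)/(3EI) = θ_0, giving M_B = 83.76 kip·ft (hogging).
Span AB, ΣM about A with M_B applied at B: R_B^{AB}·4 = 364 + 83.76, so R_B^{AB} = 111.9 kip and R_A = 104 − 111.9 = -7.939 kip.
Span BC, ΣM about C: R_B^{BC}·4.7 = 474.9 + 83.76, so R_B^{BC} = 118.9 kip and R_C = 202.1 − 118.9 = 83.23 kip.
R_B = 111.9 + 118.9 = 230.8 kip.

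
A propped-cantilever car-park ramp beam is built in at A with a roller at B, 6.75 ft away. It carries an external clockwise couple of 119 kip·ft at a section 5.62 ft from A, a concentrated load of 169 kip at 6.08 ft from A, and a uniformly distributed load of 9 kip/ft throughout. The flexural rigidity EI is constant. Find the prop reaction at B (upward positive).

R_B = 192.4 kip

Remove the prop at B; the released (primary) structure is a cantilever built in at A.
Primary-structure tip deflection at B by superposition:
  clockwise couple 119 at a = 5.62: M₀a(2L − a)/(2EI) = 2635/EI
  point load 169 at a = 6.08: Pa²(3L − a)/(6EI) = 14754/EI
  UDL 9: wL⁴/(8EI) = 2335/EI
  δ_0 = 19725/EI
Tip deflection under a unit load at B: L³/(3EI) = 102.5/EI.
The prop prevents deflection at B: R_B = δ_0/δ_{BB} = 19725/102.5 = 192.4 kip.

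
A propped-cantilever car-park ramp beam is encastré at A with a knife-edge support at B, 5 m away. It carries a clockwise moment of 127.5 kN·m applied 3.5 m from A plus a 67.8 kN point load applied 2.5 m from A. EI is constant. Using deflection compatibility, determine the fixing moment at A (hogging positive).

Choose R_B as the redundant. The primary structure is the cantilever fixed at A.
Deflection at B on the released cantilever, summing each load's contribution:
  clockwise couple 127.5 at a = 3.5: M₀a(2L − a)/(2EI) = 1450/EI
  point load 67.8 at a = 2.5: Pa²(3L − a)/(6EI) = 882.8/EI
  δ_0 = 2333/EI
Tip deflection under a unit load at B: L³/(3EI) = 41.67/EI.
The prop prevents deflection at B: R_B = δ_0/δ_{BB} = 2333/41.67 = 55.99 kN.
Moment equilibrium about A: M_A = Σ(load moments about A) − R_B·L = 297 − 55.99×5 = 17.02 kN·m.

M_A = 17.02 kN·m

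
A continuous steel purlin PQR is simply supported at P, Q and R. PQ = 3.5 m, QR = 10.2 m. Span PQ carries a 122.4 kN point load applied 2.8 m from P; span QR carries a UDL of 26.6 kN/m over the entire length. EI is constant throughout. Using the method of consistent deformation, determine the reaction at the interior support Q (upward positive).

Insert a hinge at Q; M_Q is the redundant, and each span becomes simply supported.
Rotations at Q on the released spans (each span's end-slope, ×1/EI):
  span PQ: point load 122.4 at a = 2.8: Pab(L + a)/(6LEI) = 71.97/EI
  span QR: UDL 26.6: wL³/(24EI) = 1176/EI
  relative rotation θ_0 = (71.97 + 1176)/EI = 1248/EI
A unit hogging moment at Q produces rotation L₁/(3EI) + L₂/(3EI) = 4.567/EI.
Slope continuity at Q: θ_0 = M_Q·4.567/EI, so M_Q = 1248/4.567 = 273.3 kN·m (hogging).
Span PQ, ΣM about P with M_Q applied at Q: R_Q^{PQ}·3.5 = 342.7 + 273.3, so R_Q^{PQ} = 176 kN and R_P = 122.4 − 176 = -53.61 kN.
Span QR, ΣM about R: R_Q^{QR}·10.2 = 1384 + 273.3, so R_Q^{QR} = 162.5 kN and R_R = 271.3 − 162.5 = 108.9 kN.
R_Q = 176 + 162.5 = 338.5 kN.

R_Q = 338.5 kN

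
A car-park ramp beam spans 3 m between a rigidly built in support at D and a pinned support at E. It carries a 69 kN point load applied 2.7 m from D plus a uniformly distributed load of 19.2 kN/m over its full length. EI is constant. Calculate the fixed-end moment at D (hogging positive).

Choose R_E as the redundant. The primary structure is the cantilever fixed at D.
Free-end deflection of the primary structure under the applied loading (downward +):
  point load 69 at a = 2.7: Pa²(3L − a)/(6EI) = 528.2/EI
  UDL 19.2: wL⁴/(8EI) = 194.4/EI
  δ_0 = 722.6/EI
Flexibility coefficient — unit upward force at E: δ_{EE} = L³/(3EI) = 9/EI.
The prop prevents deflection at E: R_E = δ_0/δ_{EE} = 722.6/9 = 80.28 kN.
Moment equilibrium about D: M_D = Σ(load moments about D) − R_E·L = 272.7 − 80.28×3 = 31.85 kN·m.

M_D = 31.85 kN·m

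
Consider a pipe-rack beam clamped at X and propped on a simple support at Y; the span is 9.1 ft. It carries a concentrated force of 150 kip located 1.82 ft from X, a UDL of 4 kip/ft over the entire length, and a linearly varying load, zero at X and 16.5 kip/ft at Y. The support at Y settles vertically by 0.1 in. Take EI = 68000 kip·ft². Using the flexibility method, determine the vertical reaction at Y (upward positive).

Take the reaction at Y as the redundant and release it; the primary structure is a cantilever fixed at X.
Primary-structure tip deflection at Y by superposition:
  point load 150 at a = 1.82: Pa²(3L − a)/(6EI) = 2110/EI
  UDL 4: wL⁴/(8EI) = 3429/EI
  triangular load, peak 16.5 at the free end: 11w₀L⁴/(120EI) = 10372/EI
  δ_0 = 15911/EI
Tip deflection under a unit load at Y: L³/(3EI) = 251.2/EI.
With EI = 68000 kip·ft²: δ_0 = 0.23398 ft and δ_{YY} = 0.003694 ft/kip.
Compatibility — the beam at Y must follow the support down by 0.008333 ft: δ_0 − R_Y·δ_{YY} = 0.008333, so R_Y = (0.23398 − 0.008333)/0.003694 = 61.09 kip.

R_Y = 61.09 kip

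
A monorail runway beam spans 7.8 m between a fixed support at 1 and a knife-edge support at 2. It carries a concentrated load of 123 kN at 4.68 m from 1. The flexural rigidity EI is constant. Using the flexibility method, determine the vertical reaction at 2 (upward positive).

R_2 = 53.14 kN

Remove the prop at 2; the released (primary) structure is a cantilever built in at 1.
Primary-structure tip deflection at 2 by superposition:
  point load 123 at a = 4.68: Pa²(3L − a)/(6EI) = 8405/EI
Tip deflection under a unit load at 2: L³/(3EI) = 158.2/EI.
The prop prevents deflection at 2: R_2 = δ_0/δ_{22} = 8405/158.2 = 53.14 kN.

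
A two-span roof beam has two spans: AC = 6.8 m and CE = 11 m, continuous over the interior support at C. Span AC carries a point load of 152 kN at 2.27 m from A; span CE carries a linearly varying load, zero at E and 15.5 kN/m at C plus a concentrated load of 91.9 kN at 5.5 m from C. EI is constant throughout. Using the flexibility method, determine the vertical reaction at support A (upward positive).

R_A = 64.06 kN

Take M_C as the redundant. Released structure: two simple spans AC and CE with a hinge at C.
End slopes at the hinge C, treating each span as simply supported:
  span AC: point load 152 at a = 2.27: Pab(L + a)/(6LEI) = 347.5/EI
  span CE: triangular load, peak 15.5: w₀L³/(45EI) = 458.5/EI
  span CE: point load 91.9 at a = 5.5: Pab(L + b)/(6LEI) = 695/EI
  relative rotation θ_0 = (347.5 + 1153)/EI = 1501/EI
A unit hogging moment at C produces rotation L₁/(3EI) + L₂/(3EI) = 5.933/EI.
Slope continuity at C: θ_0 = M_C·5.933/EI, so M_C = 1501/5.933 = 253 kN·m (hogging).
Span AC, ΣM about A with M_C applied at C: R_C^{AC}·6.8 = 345 + 253, so R_C^{AC} = 87.94 kN and R_A = 152 − 87.94 = 64.06 kN.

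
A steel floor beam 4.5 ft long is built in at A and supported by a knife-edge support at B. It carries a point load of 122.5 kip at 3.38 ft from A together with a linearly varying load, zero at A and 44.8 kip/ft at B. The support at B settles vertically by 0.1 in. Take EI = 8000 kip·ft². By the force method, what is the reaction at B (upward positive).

Choose R_B as the redundant. The primary structure is the cantilever fixed at A.
Deflection at B on the released cantilever, summing each load's contribution:
  point load 122.5 at a = 3.38: Pa²(3L − a)/(6EI) = 2360/EI
  triangular load, peak 44.8 at the free end: 11w₀L⁴/(120EI) = 1684/EI
  δ_0 = 4044/EI
Flexibility coefficient — unit upward force at B: δ_{BB} = L³/(3EI) = 30.38/EI.
With EI = 8000 kip·ft²: δ_0 = 0.50556 ft and δ_{BB} = 0.003797 ft/kip.
Compatibility — the beam at B must follow the support down by 0.008333 ft: δ_0 − R_B·δ_{BB} = 0.008333, so R_B = (0.50556 − 0.008333)/0.003797 = 131 kip.

R_B = 131 kip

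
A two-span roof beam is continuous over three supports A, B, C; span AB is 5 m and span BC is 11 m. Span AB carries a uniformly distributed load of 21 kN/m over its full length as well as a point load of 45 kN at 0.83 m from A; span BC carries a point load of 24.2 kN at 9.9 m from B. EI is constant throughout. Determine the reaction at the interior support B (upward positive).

R_B = 72.64 kN

Insert a hinge at B; M_B is the redundant, and each span becomes simply supported.
Rotations at B on the released spans (each span's end-slope, ×1/EI):
  span AB: UDL 21: wL³/(24EI) = 109.4/EI
  span AB: point load 45 at a = 0.83: Pab(L + a)/(6LEI) = 30.27/EI
  span BC: point load 24.2 at a = 9.9: Pab(L + b)/(6LEI) = 48.32/EI
  relative rotation θ_0 = (139.6 + 48.32)/EI = 188/EI
A unit hogging moment at B produces rotation L₁/(3EI) + L₂/(3EI) = 5.333/EI.
Slope continuity at B: θ_0 = M_B·5.333/EI, so M_B = 188/5.333 = 35.24 kN·m (hogging).
Span AB, ΣM about A with M_B applied at B: R_B^{AB}·5 = 299.9 + 35.24, so R_B^{AB} = 67.02 kN and R_A = 150 − 67.02 = 82.98 kN.
Span BC, ΣM about C: R_B^{BC}·11 = 26.62 + 35.24, so R_B^{BC} = 5.624 kN and R_C = 24.2 − 5.624 = 18.58 kN.
R_B = 67.02 + 5.624 = 72.64 kN.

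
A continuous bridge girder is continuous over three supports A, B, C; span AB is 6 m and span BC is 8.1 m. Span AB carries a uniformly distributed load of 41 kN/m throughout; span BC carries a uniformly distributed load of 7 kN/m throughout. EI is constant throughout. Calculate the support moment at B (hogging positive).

Insert a hinge at B; M_B is the redundant, and each span becomes simply supported.
End slopes at the hinge B, treating each span as simply supported:
  span AB: UDL 41: wL³/(24EI) = 369/EI
  span BC: UDL 7: wL³/(24EI) = 155/EI
  relative rotation θ_0 = (369 + 155)/EI = 524/EI
A unit hogging moment at B produces rotation L₁/(3EI) + L₂/(3EI) = 4.7/EI.
Slope continuity at B: θ_0 = M_B·4.7/EI, so M_B = 524/4.7 = 111.5 kN·m (hogging).

M_B = 111.5 kN·m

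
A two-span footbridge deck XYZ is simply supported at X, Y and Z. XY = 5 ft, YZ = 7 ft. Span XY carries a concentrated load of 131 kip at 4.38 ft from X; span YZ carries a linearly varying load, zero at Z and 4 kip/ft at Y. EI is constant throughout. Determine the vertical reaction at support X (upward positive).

Insert a hinge at Y; M_Y is the redundant, and each span becomes simply supported.
End slopes at the hinge Y, treating each span as simply supported:
  span XY: point load 131 at a = 4.38: Pab(L + a)/(6LEI) = 111.2/EI
  span YZ: triangular load, peak 4: w₀L³/(45EI) = 30.49/EI
  relative rotation θ_0 = (111.2 + 30.49)/EI = 141.7/EI
A unit hogging moment at Y produces rotation L₁/(3EI) + L₂/(3EI) = 4/EI.
Compatibility: M_Y·(L₁+L₂)/(3EI) = θ_0, giving M_Y = 35.43 kip·ft (hogging).
Span XY, ΣM about X with M_Y applied at Y: R_Y^{XY}·5 = 573.8 + 35.43, so R_Y^{XY} = 121.8 kip and R_X = 131 − 121.8 = 9.158 kip.

R_X = 9.158 kip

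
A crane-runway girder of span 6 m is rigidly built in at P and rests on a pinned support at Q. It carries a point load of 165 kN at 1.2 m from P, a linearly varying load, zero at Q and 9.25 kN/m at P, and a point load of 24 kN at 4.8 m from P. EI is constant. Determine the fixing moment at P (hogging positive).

Remove the prop at Q; the released (primary) structure is a cantilever built in at P.
Primary-structure tip deflection at Q by superposition:
  point load 165 at a = 1.2: Pa²(3L − a)/(6EI) = 665.3/EI
  triangular load, peak 9.25 at the fixed end: w₀L⁴/(30EI) = 399.6/EI
  point load 24 at a = 4.8: Pa²(3L − a)/(6EI) = 1217/EI
  δ_0 = 2281/EI
Flexibility coefficient — unit upward force at Q: δ_{QQ} = L³/(3EI) = 72/EI.
Compatibility at Q: δ_0 − R_Q·δ_{QQ} = 0, so R_Q = 2281/72 = 31.69 kN.
Moment equilibrium about P: M_P = Σ(load moments about P) − R_Q·L = 368.7 − 31.69×6 = 178.6 kN·m.

M_P = 178.6 kN·m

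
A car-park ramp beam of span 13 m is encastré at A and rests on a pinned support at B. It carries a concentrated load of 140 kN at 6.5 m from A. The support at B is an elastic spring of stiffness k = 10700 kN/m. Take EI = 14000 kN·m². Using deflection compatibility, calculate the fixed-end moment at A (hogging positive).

Take the reaction at B as the redundant and release it; the primary structure is a cantilever fixed at A.
Deflection at B on the released cantilever, summing each load's contribution:
  point load 140 at a = 6.5: Pa²(3L − a)/(6EI) = 32040/EI
Flexibility coefficient — unit upward force at B: δ_{BB} = L³/(3EI) = 732.3/EI.
With EI = 14000 kN·m²: δ_0 = 2.2885 m and δ_{BB} = 0.05231 m/kN.
Compatibility — the spring shortens by R_B/k under the reaction it provides: δ_0 − R_B·δ_{BB} = R_B/k. With 1/k = 0.000093 m/kN, R_B = δ_0 / (δ_{BB} + 1/k) = 2.2885 / (0.05231 + 0.000093) = 43.67 kN.
Moment equilibrium about A: M_A = Σ(load moments about A) − R_B·L = 910 − 43.67×13 = 342.3 kN·m.

M_A = 342.3 kN·m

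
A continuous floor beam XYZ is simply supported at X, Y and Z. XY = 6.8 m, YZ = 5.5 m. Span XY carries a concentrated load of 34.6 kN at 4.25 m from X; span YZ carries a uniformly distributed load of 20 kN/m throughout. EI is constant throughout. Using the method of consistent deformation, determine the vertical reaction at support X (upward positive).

Take M_Y as the redundant. Released structure: two simple spans XY and YZ with a hinge at Y.
End slopes at the hinge Y, treating each span as simply supported:
  span XY: point load 34.6 at a = 4.25: Pab(L + a)/(6LEI) = 101.6/EI
  span YZ: UDL 20: wL³/(24EI) = 138.6/EI
  relative rotation θ_0 = (101.6 + 138.6)/EI = 240.2/EI
A unit hogging moment at Y produces rotation L₁/(3EI) + L₂/(3EI) = 4.1/EI.
Slope continuity at Y: θ_0 = M_Y·4.1/EI, so M_Y = 240.2/4.1 = 58.59 kN·m (hogging).
Span XY, ΣM about X with M_Y applied at Y: R_Y^{XY}·6.8 = 147.1 + 58.59, so R_Y^{XY} = 30.24 kN and R_X = 34.6 − 30.24 = 4.359 kN.

R_X = 4.359 kN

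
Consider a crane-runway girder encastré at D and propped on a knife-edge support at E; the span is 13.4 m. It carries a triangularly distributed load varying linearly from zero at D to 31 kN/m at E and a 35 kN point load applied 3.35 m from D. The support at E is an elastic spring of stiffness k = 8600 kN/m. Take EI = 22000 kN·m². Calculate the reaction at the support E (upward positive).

Take the reaction at E as the redundant and release it; the primary structure is a cantilever fixed at D.
Free-end deflection of the primary structure under the applied loading (downward +):
  triangular load, peak 31 at the free end: 11w₀L⁴/(120EI) = 91620/EI
  point load 35 at a = 3.35: Pa²(3L − a)/(6EI) = 2412/EI
  δ_0 = 94033/EI
Tip deflection under a unit load at E: L³/(3EI) = 802/EI.
With EI = 22000 kN·m²: δ_0 = 4.2742 m and δ_{EE} = 0.036456 m/kN.
Compatibility — the spring shortens by R_E/k under the reaction it provides: δ_0 − R_E·δ_{EE} = R_E/k. With 1/k = 0.000116 m/kN, R_E = δ_0 / (δ_{EE} + 1/k) = 4.2742 / (0.036456 + 0.000116) = 116.9 kN.

R_E = 116.9 kN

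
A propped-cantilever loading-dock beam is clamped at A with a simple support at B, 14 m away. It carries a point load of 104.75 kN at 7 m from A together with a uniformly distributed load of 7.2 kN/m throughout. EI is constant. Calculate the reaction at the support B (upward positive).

R_B = 70.53 kN

Remove the prop at B; the released (primary) structure is a cantilever built in at A.
Primary-structure tip deflection at B by superposition:
  point load 104.75 at a = 7: Pa²(3L − a)/(6EI) = 29941/EI
  UDL 7.2: wL⁴/(8EI) = 34574/EI
  δ_0 = 64515/EI
Flexibility coefficient — unit upward force at B: δ_{BB} = L³/(3EI) = 914.7/EI.
The prop prevents deflection at B: R_B = δ_0/δ_{BB} = 64515/914.7 = 70.53 kN.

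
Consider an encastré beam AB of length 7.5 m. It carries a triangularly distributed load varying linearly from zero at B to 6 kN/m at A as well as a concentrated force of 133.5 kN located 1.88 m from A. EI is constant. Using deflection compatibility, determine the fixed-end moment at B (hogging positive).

M_B = 58.39 kN·m

Release both end moments; the primary structure is a simply-supported span AB with redundants M_A and M_B.
On the primary (simply-supported) span, the end slopes from the loading are:
  at A: triangular load, peak 6: w₀L³/(45EI) = 56.25/EI
  at B: triangular load, peak 6: 7w₀L³/(360EI) = 49.22/EI
  at A: point load 133.5 at a = 1.88: Pab(L + b)/(6LEI) = 411.2/EI
  at B: point load 133.5 at a = 1.88: Pab(L + a)/(6LEI) = 294/EI
  θ_A0 = 467.5/EI,  θ_B0 = 343.2/EI
Flexibility coefficients: a unit moment at one end gives L/(3EI) there and L/(6EI) at the far end, so f₁₁ = f₂₂ = 2.5/EI and f₁₂ = f₂₁ = 1.25/EI.
Compatibility — zero rotation at each built-in end:
  2.5 M_A + 1.25 M_B = 467.5
  1.25 M_A + 2.5 M_B = 343.2
Solving the pair gives M_A = 157.8 kN·m and M_B = 58.39 kN·m (hogging).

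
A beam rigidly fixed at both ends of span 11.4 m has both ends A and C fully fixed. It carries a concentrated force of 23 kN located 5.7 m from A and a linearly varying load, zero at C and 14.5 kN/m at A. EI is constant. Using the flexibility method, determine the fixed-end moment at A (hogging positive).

Take the two fixed-end moments M_A, M_C as redundants; the released structure is the simple span AC.
End rotations of the released simple span under the applied load (×1/EI):
  at A: point load 23 at a = 5.7: Pab(L + b)/(6LEI) = 186.8/EI
  at C: point load 23 at a = 5.7: Pab(L + a)/(6LEI) = 186.8/EI
  at A: triangular load, peak 14.5: w₀L³/(45EI) = 477.4/EI
  at C: triangular load, peak 14.5: 7w₀L³/(360EI) = 417.7/EI
  θ_A0 = 664.2/EI,  θ_C0 = 604.5/EI
Flexibility coefficients: a unit moment at one end gives L/(3EI) there and L/(6EI) at the far end, so f₁₁ = f₂₂ = 3.8/EI and f₁₂ = f₂₁ = 1.9/EI.
Compatibility — zero rotation at each built-in end:
  3.8 M_A + 1.9 M_C = 664.2
  1.9 M_A + 3.8 M_C = 604.5
Solving the pair gives M_A = 127 kN·m and M_C = 95.59 kN·m (hogging).

M_A = 127 kN·m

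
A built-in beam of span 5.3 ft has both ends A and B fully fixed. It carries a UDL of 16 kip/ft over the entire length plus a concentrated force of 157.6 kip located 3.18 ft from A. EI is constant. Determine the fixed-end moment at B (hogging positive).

Release both end moments; the primary structure is a simply-supported span AB with redundants M_A and M_B.
End rotations of the released simple span under the applied load (×1/EI):
  at A: UDL 16: wL³/(24EI) = 99.25/EI
  at B: UDL 16: wL³/(24EI) = 99.25/EI
  at A: point load 157.6 at a = 3.18: Pab(L + b)/(6LEI) = 247.9/EI
  at B: point load 157.6 at a = 3.18: Pab(L + a)/(6LEI) = 283.3/EI
  θ_A0 = 347.2/EI,  θ_B0 = 382.6/EI
Flexibility coefficients: a unit moment at one end gives L/(3EI) there and L/(6EI) at the far end, so f₁₁ = f₂₂ = 1.767/EI and f₁₂ = f₂₁ = 0.8833/EI.
Compatibility — zero rotation at each built-in end:
  1.767 M_A + 0.8833 M_B = 347.2
  0.8833 M_A + 1.767 M_B = 382.6
Solving the pair gives M_A = 117.6 kip·ft and M_B = 157.7 kip·ft (hogging).

M_B = 157.7 kip·ft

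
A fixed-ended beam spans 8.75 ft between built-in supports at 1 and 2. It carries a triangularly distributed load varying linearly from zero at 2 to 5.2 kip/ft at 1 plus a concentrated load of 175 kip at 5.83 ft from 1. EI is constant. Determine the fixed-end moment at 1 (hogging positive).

Take the two fixed-end moments M_1, M_2 as redundants; the released structure is the simple span 12.
On the primary (simply-supported) span, the end slopes from the loading are:
  at 1: triangular load, peak 5.2: w₀L³/(45EI) = 77.41/EI
  at 2: triangular load, peak 5.2: 7w₀L³/(360EI) = 67.74/EI
  at 1: point load 175 at a = 5.83: Pab(L + b)/(6LEI) = 662.2/EI
  at 2: point load 175 at a = 5.83: Pab(L + a)/(6LEI) = 827.3/EI
  θ_10 = 739.6/EI,  θ_20 = 895.1/EI
Flexibility coefficients: a unit moment at one end gives L/(3EI) there and L/(6EI) at the far end, so f₁₁ = f₂₂ = 2.917/EI and f₁₂ = f₂₁ = 1.458/EI.
Compatibility — zero rotation at each built-in end:
  2.917 M_1 + 1.458 M_2 = 739.6
  1.458 M_1 + 2.917 M_2 = 895.1
Solving the pair gives M_1 = 133.5 kip·ft and M_2 = 240.1 kip·ft (hogging).

M_1 = 133.5 kip·ft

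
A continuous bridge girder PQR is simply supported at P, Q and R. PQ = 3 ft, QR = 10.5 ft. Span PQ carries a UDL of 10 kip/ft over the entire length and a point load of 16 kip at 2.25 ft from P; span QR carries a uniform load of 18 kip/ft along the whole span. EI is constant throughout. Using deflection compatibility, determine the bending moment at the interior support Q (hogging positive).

Release continuity at Q by inserting a hinge; the redundant is the internal moment M_Q. The primary structure is two simply-supported spans PQ and QR.
End slopes at the hinge Q, treating each span as simply supported:
  span PQ: UDL 10: wL³/(24EI) = 11.25/EI
  span PQ: point load 16 at a = 2.25: Pab(L + a)/(6LEI) = 7.875/EI
  span QR: UDL 18: wL³/(24EI) = 868.2/EI
  relative rotation θ_0 = (19.12 + 868.2)/EI = 887.3/EI
A unit hogging moment at Q produces rotation L₁/(3EI) + L₂/(3EI) = 4.5/EI.
Compatibility: M_Q·(L₁+L₂)/(3EI) = θ_0, giving M_Q = 197.2 kip·ft (hogging).

M_Q = 197.2 kip·ft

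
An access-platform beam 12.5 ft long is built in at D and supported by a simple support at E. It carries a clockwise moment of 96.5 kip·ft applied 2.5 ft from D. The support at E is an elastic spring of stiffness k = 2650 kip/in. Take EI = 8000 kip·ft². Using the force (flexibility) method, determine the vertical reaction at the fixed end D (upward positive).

R_D = -4.167 kip

Remove the prop at E; the released (primary) structure is a cantilever built in at D.
Primary-structure tip deflection at E by superposition:
  clockwise couple 96.5 at a = 2.5: M₀a(2L − a)/(2EI) = 2714/EI
Flexibility coefficient — unit upward force at E: δ_{EE} = L³/(3EI) = 651/EI.
With EI = 8000 kip·ft²: δ_0 = 0.33926 ft and δ_{EE} = 0.08138 ft/kip.
Compatibility — the spring shortens by R_E/k under the reaction it provides: δ_0 − R_E·δ_{EE} = R_E/k. With 1/k = 1/(2650×12) ft/kip = 0.000031 ft/kip, R_E = δ_0 / (δ_{EE} + 1/k) = 0.33926 / (0.08138 + 0.000031) = 4.167 kip.
Vertical equilibrium: R_D = ΣP − R_E = 0 − 4.167 = -4.167 kip.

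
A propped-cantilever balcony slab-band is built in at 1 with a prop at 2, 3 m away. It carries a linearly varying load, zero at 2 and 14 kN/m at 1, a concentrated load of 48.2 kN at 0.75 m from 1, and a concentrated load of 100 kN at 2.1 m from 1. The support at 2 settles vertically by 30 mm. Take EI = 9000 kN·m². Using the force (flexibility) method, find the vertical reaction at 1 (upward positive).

R_1 = 134.5 kN

Choose R_2 as the redundant. The primary structure is the cantilever fixed at 1.
Deflection at 2 on the released cantilever, summing each load's contribution:
  triangular load, peak 14 at the fixed end: w₀L⁴/(30EI) = 37.8/EI
  point load 48.2 at a = 0.75: Pa²(3L − a)/(6EI) = 37.28/EI
  point load 100 at a = 2.1: Pa²(3L − a)/(6EI) = 507.1/EI
  δ_0 = 582.2/EI
Flexibility coefficient — unit upward force at 2: δ_{22} = L³/(3EI) = 9/EI.
With EI = 9000 kN·m²: δ_0 = 0.064692 m and δ_{22} = 0.001 m/kN.
Compatibility — the beam at 2 must follow the support down by 0.03 m: δ_0 − R_2·δ_{22} = 0.03, so R_2 = (0.064692 − 0.03)/0.001 = 34.69 kN.
Vertical equilibrium: R_1 = ΣP − R_2 = 169.2 − 34.69 = 134.5 kN.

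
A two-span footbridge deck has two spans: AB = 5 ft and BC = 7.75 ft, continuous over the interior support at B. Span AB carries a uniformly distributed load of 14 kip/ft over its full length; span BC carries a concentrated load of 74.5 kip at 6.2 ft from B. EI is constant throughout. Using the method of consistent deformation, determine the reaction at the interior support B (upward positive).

R_B = 66.63 kip

Release continuity at B by inserting a hinge; the redundant is the internal moment M_B. The primary structure is two simply-supported spans AB and BC.
Rotations at B on the released spans (each span's end-slope, ×1/EI):
  span AB: UDL 14: wL³/(24EI) = 72.92/EI
  span BC: point load 74.5 at a = 6.2: Pab(L + b)/(6LEI) = 143.2/EI
  relative rotation θ_0 = (72.92 + 143.2)/EI = 216.1/EI
A unit hogging moment at B produces rotation L₁/(3EI) + L₂/(3EI) = 4.25/EI.
Compatibility: M_B·(L₁+L₂)/(3EI) = θ_0, giving M_B = 50.85 kip·ft (hogging).
Span AB, ΣM about A with M_B applied at B: R_B^{AB}·5 = 175 + 50.85, so R_B^{AB} = 45.17 kip and R_A = 70 − 45.17 = 24.83 kip.
Span BC, ΣM about C: R_B^{BC}·7.75 = 115.5 + 50.85, so R_B^{BC} = 21.46 kip and R_C = 74.5 − 21.46 = 53.04 kip.
R_B = 45.17 + 21.46 = 66.63 kip.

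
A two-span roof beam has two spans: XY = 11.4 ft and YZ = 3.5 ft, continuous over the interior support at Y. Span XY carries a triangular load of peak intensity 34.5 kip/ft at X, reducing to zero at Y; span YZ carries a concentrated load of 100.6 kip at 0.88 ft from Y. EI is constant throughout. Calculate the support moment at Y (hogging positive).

M_Y = 213.7 kip·ft

Insert a hinge at Y; M_Y is the redundant, and each span becomes simply supported.
Discontinuity in slope at Y on the released structure — sum the simple-span end rotations:
  span XY: triangular load, peak 34.5: 7w₀L³/(360EI) = 993.9/EI
  span YZ: point load 100.6 at a = 0.88: Pab(L + b)/(6LEI) = 67.59/EI
  relative rotation θ_0 = (993.9 + 67.59)/EI = 1061/EI
A unit hogging moment at Y produces rotation L₁/(3EI) + L₂/(3EI) = 4.967/EI.
Slope continuity at Y: θ_0 = M_Y·4.967/EI, so M_Y = 1061/4.967 = 213.7 kip·ft (hogging).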